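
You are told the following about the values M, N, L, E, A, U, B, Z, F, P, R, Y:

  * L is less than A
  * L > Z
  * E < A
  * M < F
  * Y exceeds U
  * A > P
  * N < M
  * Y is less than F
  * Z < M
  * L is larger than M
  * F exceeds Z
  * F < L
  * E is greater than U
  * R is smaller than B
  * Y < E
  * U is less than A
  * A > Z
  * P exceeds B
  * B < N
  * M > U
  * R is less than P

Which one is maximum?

A

Chaining downward from A: directly below it, U, Z, P, E, L; then R, B, Y, M, F; then N.
That covers every other element, and nothing is given above A, so A is the maximum.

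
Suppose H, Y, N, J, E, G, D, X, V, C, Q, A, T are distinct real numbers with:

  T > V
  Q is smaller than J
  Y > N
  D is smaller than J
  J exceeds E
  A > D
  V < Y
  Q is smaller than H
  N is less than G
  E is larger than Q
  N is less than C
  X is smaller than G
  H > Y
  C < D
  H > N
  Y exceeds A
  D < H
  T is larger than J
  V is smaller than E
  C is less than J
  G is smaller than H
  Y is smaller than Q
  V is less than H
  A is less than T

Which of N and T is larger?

Link the given pairs in sequence: N < C; C < D; D < A; A < Y; Y < Q; Q < E; E < J; J < T.
Chaining these gives N < C < D < A < Y < Q < E < J < T.
So N < T; T is the larger of the two.

T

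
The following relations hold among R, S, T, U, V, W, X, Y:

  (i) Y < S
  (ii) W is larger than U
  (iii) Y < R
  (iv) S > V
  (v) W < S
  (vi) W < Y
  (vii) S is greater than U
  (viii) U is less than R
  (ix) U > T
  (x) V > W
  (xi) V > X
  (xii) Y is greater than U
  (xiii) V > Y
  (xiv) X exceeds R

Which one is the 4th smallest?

Piecing the relations together gives one ordering: T < U < W < Y < R < X < V < S.
The 4th smallest is Y.

Y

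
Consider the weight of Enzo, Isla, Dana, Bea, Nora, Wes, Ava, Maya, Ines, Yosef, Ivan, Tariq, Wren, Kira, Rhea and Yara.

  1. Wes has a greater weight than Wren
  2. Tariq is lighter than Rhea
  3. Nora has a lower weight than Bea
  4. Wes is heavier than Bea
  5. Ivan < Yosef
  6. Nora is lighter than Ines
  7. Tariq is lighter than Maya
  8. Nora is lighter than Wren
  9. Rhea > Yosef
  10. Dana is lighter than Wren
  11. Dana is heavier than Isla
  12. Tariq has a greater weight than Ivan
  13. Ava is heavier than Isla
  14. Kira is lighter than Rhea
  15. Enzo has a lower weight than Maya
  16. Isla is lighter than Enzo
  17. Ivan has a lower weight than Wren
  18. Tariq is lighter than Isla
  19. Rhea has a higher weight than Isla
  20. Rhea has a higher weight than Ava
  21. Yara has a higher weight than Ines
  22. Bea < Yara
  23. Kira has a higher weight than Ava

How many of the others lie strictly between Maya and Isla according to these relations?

Chaining upward from Isla reaches: Dana, Enzo, Wren, Wes, Ava, Kira, Rhea.
Chaining downward from Maya reaches: Ivan, Tariq, Enzo.
Strictly between Isla and Maya are those in both lists: Enzo — 1 element.

1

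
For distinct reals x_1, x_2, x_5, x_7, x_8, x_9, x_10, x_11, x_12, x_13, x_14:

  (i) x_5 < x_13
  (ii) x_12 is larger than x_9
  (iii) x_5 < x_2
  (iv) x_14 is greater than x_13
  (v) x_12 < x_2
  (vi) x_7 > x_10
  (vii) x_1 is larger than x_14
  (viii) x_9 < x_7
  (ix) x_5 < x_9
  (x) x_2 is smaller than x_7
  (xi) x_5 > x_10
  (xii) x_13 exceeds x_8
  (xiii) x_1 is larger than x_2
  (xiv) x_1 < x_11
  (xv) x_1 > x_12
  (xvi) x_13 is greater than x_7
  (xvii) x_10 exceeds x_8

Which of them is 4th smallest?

The consecutive relations fix a unique order: x_8 < x_10 < x_5 < x_9 < x_12 < x_2 < x_7 < x_13 < x_14 < x_1 < x_11.
Counting 4 from the smallest end gives x_9.

x_9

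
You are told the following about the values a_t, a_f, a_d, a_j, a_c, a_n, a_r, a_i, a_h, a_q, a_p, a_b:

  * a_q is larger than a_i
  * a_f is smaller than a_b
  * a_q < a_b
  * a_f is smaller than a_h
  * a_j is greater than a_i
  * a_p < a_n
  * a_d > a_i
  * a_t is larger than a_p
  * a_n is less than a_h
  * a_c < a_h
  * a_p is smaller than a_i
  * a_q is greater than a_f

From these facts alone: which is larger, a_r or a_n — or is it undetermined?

Following every chain through a_n: above a_n we get a_h; below a_n we get a_p.
a_r is not reached, and no chain runs the other way from a_r to a_n.
So the given relations leave the order of a_n and a_r undetermined.

undetermined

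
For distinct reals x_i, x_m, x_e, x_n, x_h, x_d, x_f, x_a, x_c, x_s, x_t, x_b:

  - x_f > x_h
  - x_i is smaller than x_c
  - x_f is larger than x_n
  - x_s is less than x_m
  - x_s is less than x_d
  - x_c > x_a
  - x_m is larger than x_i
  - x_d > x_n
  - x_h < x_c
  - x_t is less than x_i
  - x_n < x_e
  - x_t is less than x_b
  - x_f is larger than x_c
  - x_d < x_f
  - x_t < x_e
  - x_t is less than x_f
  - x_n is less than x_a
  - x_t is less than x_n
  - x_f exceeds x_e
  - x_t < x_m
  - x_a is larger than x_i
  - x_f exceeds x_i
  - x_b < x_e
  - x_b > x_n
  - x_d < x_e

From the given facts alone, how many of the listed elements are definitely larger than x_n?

6

Directly above x_n: x_b, x_d, x_a, x_e, x_f.
One step further: x_c (6 so far).
No other element is forced above x_n by the given relations, so the count is 6.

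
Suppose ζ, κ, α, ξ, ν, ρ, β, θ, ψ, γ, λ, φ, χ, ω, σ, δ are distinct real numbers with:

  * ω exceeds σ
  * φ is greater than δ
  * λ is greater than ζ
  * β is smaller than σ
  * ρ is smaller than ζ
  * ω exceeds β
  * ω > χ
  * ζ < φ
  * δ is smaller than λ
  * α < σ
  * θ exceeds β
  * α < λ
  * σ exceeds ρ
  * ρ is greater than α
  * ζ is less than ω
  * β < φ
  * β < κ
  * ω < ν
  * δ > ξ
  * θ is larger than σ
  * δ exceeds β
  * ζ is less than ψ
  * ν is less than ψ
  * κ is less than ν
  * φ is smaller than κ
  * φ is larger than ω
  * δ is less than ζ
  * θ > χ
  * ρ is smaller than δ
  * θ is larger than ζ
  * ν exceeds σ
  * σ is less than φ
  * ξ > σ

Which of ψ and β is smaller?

β < σ < ξ < δ < ζ < ω < φ < κ < ν < ψ, by transitivity through σ, ξ, δ, ζ, ω, φ, κ, ν.
So β < ψ; β is the smaller of the two.

β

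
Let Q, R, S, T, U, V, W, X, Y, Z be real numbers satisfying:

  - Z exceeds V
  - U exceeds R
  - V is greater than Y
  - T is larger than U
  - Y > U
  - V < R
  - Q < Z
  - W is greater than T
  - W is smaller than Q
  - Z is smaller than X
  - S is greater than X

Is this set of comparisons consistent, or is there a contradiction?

Chaining the given relations yields Y < V < R < U, so Y < U. But one relation states U < Y. These cannot both hold.

inconsistent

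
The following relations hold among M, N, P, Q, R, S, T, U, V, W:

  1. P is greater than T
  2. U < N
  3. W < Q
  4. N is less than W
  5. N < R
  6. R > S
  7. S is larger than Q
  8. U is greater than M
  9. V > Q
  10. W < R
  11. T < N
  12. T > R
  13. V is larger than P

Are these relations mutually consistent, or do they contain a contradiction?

Chaining the given relations yields N < W < Q < S < R < T, so N < T. But one relation states T < N. These cannot both hold.

inconsistent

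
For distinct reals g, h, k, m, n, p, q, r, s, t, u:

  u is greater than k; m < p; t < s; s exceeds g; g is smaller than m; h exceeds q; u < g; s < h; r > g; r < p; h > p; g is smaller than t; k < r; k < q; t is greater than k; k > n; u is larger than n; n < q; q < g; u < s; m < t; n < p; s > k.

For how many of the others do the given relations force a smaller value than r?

5

The elements the relations force below r are n, k, q, u, g — no chain reaches any other.
That is 5.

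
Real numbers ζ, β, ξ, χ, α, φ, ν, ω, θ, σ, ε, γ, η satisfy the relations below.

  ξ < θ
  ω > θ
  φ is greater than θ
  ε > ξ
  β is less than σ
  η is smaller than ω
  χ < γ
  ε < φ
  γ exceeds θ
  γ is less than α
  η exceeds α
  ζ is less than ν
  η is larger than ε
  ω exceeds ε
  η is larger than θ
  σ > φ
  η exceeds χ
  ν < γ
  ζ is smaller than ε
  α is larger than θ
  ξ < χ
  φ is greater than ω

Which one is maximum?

σ

Chaining downward from σ: directly below it, β, φ; then θ, ε, ω; then ξ, ζ, η; then χ, α; then γ; then ν.
That covers every other element, and nothing is given above σ, so σ is the maximum.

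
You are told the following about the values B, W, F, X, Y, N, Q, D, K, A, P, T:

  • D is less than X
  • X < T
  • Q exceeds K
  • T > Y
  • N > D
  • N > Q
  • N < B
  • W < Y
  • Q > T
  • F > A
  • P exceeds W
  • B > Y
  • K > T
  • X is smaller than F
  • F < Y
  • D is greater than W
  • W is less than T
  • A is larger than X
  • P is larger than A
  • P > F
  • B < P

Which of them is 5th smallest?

The consecutive relations fix a unique order: W < D < X < A < F < Y < T < K < Q < N < B < P.
Counting 5 from the smallest end gives F.

F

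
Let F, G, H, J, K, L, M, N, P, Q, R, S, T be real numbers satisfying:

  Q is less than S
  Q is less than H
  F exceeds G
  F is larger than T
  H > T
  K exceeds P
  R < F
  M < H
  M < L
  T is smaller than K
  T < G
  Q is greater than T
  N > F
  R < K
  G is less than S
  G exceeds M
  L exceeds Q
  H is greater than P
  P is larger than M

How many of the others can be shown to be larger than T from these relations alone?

8

The elements the relations force above T are G, K, F, N, Q, L, H, S — no chain reaches any other.
That is 8.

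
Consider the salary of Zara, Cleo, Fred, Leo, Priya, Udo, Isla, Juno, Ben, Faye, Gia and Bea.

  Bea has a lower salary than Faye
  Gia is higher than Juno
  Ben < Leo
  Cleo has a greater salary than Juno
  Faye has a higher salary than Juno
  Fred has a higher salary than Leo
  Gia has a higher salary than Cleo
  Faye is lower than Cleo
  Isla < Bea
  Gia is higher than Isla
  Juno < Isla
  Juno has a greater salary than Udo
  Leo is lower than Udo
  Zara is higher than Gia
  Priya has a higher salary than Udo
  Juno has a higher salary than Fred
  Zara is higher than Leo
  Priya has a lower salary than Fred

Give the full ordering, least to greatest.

Ben < Leo < Udo < Priya < Fred < Juno < Isla < Bea < Faye < Cleo < Gia < Zara

Nothing is placed below Ben, so it is least; from there Ben < Leo; Leo < Udo; Udo < Priya; Priya < Fred; Fred < Juno; Juno < Isla; Isla < Bea; Bea < Faye; Faye < Cleo; Cleo < Gia; Gia < Zara, each given directly.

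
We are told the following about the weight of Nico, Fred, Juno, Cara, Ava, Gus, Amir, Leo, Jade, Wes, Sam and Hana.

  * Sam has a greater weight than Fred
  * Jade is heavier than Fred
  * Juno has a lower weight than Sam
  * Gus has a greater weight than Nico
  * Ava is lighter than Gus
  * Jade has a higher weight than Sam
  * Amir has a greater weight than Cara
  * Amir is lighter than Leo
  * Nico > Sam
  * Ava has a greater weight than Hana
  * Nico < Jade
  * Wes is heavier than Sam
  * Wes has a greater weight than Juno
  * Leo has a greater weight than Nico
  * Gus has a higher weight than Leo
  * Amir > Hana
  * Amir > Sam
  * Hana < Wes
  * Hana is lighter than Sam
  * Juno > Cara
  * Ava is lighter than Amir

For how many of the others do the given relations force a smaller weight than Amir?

Directly below Amir: Cara, Hana, Ava, Sam.
One step further: Fred, Juno (6 so far).
Nothing else is reachable below Amir; 6 in all.

6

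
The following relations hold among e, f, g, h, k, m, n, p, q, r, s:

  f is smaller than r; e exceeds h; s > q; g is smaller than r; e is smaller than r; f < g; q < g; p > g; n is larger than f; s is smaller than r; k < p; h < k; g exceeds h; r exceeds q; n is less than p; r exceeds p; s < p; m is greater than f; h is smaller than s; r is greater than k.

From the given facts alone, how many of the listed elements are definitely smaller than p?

7

Directly below p: k, s, g, n.
One step further: h, f, q (7 so far).
No other element is forced below p by the given relations, so the count is 7.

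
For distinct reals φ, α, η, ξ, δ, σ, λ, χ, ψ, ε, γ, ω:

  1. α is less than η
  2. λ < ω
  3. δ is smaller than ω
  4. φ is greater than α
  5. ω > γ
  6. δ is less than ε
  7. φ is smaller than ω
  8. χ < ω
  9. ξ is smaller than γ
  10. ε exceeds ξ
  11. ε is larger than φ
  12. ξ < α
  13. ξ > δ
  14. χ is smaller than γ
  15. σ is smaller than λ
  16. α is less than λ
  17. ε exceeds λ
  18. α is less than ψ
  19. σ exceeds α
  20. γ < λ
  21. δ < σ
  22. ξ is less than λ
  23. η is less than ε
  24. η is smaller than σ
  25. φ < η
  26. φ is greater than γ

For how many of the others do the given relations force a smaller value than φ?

5

From φ the given relations immediately reach α, γ.
From those, χ, ξ — 4 in total.
From those, δ — 5 in total.
No other element is forced below φ by the given relations, so the count is 5.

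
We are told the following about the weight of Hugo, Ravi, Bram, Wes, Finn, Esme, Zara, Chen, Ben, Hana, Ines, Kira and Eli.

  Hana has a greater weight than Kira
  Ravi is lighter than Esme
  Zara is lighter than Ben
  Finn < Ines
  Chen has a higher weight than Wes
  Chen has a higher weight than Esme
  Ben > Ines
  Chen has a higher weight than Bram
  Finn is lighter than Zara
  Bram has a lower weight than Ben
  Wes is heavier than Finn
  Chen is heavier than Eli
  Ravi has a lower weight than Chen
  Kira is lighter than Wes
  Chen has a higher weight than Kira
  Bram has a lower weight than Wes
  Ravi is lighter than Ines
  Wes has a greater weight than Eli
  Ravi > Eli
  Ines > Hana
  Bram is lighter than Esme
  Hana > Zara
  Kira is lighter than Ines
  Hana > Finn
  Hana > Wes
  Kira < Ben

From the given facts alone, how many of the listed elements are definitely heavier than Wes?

Directly above Wes: Chen, Hana.
One step further: Ines (3 so far).
One step further: Ben (4 so far).
No other element is forced above Wes by the given relations, so the count is 4.

4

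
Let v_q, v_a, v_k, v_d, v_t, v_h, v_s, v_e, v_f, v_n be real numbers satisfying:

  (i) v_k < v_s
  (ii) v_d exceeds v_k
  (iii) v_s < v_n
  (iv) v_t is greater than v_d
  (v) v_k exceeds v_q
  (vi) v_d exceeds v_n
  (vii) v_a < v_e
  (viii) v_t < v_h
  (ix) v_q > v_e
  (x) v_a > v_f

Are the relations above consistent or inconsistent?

consistent

The single ordering v_f < v_a < v_e < v_q < v_k < v_s < v_n < v_d < v_t < v_h satisfies every listed relation, so no contradiction arises.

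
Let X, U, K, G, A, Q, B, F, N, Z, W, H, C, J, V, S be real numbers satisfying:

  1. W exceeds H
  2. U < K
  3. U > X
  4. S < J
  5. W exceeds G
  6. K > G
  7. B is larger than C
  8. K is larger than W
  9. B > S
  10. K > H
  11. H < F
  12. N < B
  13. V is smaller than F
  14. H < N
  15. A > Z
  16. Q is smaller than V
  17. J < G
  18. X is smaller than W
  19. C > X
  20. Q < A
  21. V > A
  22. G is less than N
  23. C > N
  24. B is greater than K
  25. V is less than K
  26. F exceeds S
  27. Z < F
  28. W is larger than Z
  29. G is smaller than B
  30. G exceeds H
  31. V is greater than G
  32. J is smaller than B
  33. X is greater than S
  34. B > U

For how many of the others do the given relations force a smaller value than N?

From N the given relations immediately reach H, G.
From those, J — 3 in total.
From those, S — 4 in total.
No other element is forced below N by the given relations, so the count is 4.

4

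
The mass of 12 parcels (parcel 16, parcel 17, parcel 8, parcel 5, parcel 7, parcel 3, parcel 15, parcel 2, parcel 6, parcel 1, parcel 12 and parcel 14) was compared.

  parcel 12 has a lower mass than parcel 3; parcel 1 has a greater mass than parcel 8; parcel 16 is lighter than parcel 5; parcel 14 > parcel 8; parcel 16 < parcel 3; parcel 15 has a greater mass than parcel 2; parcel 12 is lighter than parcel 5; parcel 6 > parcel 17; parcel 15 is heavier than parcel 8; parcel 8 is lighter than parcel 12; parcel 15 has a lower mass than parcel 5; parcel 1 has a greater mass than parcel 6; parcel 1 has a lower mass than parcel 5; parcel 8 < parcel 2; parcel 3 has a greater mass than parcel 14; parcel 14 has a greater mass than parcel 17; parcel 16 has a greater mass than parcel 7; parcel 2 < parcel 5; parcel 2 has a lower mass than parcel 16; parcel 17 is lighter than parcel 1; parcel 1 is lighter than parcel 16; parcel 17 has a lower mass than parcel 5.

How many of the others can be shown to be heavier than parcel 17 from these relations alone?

From parcel 17 the given relations immediately reach parcel 14, parcel 6, parcel 1, parcel 5.
From those, parcel 16, parcel 3 — 6 in total.
Nothing else is reachable above parcel 17; 6 in all.

6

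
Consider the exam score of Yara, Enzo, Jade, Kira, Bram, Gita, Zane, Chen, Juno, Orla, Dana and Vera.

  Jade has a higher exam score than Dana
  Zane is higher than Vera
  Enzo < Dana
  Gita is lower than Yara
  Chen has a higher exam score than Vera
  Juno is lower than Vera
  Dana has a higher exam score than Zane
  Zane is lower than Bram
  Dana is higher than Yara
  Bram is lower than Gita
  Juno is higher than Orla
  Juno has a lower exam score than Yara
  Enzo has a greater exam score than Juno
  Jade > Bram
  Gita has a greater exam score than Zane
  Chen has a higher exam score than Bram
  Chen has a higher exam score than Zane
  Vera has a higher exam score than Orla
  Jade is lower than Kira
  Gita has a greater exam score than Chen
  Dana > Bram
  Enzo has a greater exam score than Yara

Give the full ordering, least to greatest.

Each adjacent pair is fixed by a given relation: Orla < Juno; Juno < Vera; Vera < Zane; Zane < Bram; Bram < Chen; Chen < Gita; Gita < Yara; Yara < Enzo; Enzo < Dana; Dana < Jade; Jade < Kira. Chaining them end to end gives the full order.

Orla < Juno < Vera < Zane < Bram < Chen < Gita < Yara < Enzo < Dana < Jade < Kira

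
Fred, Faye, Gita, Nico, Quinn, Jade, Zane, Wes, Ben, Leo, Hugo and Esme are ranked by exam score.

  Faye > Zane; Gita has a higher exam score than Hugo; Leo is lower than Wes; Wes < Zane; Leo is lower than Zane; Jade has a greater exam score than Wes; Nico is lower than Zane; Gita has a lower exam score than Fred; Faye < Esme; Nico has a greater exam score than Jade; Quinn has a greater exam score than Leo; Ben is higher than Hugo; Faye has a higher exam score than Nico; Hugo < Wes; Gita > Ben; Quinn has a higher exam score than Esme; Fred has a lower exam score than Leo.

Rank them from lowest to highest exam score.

Nothing is placed below Hugo, so it is least; from there Hugo < Ben; Ben < Gita; Gita < Fred; Fred < Leo; Leo < Wes; Wes < Jade; Jade < Nico; Nico < Zane; Zane < Faye; Faye < Esme; Esme < Quinn, each given directly.

Hugo < Ben < Gita < Fred < Leo < Wes < Jade < Nico < Zane < Faye < Esme < Quinn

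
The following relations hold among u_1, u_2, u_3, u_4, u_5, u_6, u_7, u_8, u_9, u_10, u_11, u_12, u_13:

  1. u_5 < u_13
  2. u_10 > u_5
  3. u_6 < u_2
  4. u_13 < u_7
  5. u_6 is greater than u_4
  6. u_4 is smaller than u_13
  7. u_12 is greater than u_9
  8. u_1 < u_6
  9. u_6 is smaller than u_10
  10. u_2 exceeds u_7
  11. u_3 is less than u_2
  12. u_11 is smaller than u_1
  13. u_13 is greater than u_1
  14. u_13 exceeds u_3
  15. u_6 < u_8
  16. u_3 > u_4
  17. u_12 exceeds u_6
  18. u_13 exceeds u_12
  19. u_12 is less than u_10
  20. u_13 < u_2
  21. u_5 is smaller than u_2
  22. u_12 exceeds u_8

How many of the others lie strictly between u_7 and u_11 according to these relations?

The relations place u_11 below u_7. An element lies strictly between them when it is forced above u_11 and also forced below u_7.
Above u_11: {u_1, u_6, u_8, u_12, u_13, u_10, u_2}. Below u_7: {u_4, u_1, u_5, u_6, u_9, u_8, u_12, u_3, u_13}.
Intersection: {u_1, u_6, u_8, u_12, u_13} — 5.

5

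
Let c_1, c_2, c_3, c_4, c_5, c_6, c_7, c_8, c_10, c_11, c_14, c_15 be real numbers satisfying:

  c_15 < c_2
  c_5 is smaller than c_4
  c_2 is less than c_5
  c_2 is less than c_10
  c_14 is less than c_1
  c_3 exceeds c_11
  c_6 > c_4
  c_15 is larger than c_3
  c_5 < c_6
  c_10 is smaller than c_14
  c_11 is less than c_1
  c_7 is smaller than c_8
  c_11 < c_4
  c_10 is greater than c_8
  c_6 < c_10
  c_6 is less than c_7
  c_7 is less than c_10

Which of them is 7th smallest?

Chaining the given pairs: c_11 < c_3 < c_15 < c_2 < c_5 < c_4 < c_6 < c_7 < c_8 < c_10 < c_14 < c_1.
Counting 7 from the smallest end gives c_6.

c_6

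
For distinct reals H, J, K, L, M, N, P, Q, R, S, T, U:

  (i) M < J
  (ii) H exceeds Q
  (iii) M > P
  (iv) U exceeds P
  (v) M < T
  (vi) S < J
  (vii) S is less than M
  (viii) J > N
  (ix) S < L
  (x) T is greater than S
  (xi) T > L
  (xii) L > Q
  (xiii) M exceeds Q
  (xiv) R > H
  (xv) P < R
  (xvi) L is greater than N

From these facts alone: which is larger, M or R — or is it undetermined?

undetermined

Following every chain through M: above M we get J, T; below M we get S, Q, P.
R is not reached, and no chain runs the other way from R to M.
So the given relations leave the order of M and R undetermined.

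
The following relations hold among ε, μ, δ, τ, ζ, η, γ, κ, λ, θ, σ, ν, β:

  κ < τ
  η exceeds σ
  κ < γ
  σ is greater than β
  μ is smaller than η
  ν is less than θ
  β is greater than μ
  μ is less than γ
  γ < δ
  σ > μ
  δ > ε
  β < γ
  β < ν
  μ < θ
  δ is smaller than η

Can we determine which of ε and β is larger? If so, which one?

Following every chain through β: above β we get ν, σ, γ, θ, δ, η; below β we get μ.
ε is not reached, and no chain runs the other way from ε to β.
So the given relations leave the order of β and ε undetermined.

undetermined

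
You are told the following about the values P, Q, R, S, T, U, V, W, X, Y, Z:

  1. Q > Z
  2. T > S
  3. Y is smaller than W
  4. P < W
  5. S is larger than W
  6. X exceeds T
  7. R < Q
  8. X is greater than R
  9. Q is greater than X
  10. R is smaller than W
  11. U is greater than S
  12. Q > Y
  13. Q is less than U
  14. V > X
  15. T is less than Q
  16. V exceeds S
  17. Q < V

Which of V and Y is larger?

Y < W < S < T < X < Q < V, by transitivity through W, S, T, X, Q.
So Y < V; V is the larger of the two.

V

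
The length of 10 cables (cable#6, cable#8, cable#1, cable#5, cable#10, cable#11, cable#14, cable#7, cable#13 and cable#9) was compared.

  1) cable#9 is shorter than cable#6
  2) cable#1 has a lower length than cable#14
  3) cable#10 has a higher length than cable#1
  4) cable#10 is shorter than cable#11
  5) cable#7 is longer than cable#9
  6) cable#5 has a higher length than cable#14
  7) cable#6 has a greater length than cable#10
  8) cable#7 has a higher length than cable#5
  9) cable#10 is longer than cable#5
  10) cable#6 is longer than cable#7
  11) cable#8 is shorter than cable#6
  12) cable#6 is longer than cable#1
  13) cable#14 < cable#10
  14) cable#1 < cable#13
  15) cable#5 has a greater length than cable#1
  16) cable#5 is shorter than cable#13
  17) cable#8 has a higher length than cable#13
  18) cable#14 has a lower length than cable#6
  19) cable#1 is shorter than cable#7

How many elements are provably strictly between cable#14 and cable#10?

1

Chaining upward from cable#14 reaches: cable#5, cable#13, cable#8, cable#7, cable#6, cable#11.
Chaining downward from cable#10 reaches: cable#1, cable#5.
Strictly between cable#14 and cable#10 are those in both lists: cable#5 — 1 element.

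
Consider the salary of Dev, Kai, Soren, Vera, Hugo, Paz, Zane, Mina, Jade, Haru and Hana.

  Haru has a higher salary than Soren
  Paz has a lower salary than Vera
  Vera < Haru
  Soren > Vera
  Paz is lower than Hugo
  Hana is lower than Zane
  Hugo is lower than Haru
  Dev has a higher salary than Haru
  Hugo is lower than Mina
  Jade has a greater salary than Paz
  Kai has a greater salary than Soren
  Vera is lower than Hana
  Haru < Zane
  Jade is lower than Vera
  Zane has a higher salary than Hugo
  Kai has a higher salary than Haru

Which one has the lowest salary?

Paz

Jade is not least since Paz < Jade; Vera is not least since Jade < Vera; Hana is not least since Vera < Hana; Soren is not least since Vera < Soren; Hugo is not least since Paz < Hugo; Haru is not least since Soren < Haru; Zane is not least since Hana < Zane; Mina is not least since Hugo < Mina; Kai is not least since Soren < Kai; Dev is not least since Haru < Dev.
Only Paz has nothing below it, so Paz is the lowest salary.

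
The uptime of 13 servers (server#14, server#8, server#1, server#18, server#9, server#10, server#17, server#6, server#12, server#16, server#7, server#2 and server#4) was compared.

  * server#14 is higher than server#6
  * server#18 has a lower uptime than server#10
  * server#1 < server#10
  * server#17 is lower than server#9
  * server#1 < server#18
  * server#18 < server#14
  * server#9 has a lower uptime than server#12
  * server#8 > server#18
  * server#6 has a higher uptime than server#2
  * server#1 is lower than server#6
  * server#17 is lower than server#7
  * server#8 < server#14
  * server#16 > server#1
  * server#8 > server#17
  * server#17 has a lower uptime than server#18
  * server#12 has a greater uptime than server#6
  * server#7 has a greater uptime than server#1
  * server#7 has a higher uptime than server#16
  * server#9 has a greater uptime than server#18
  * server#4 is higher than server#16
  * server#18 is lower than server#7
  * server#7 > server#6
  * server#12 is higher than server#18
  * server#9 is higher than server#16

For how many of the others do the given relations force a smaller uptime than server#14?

The elements the relations force below server#14 are server#1, server#17, server#18, server#2, server#6, server#8 — no chain reaches any other.
That is 6.

6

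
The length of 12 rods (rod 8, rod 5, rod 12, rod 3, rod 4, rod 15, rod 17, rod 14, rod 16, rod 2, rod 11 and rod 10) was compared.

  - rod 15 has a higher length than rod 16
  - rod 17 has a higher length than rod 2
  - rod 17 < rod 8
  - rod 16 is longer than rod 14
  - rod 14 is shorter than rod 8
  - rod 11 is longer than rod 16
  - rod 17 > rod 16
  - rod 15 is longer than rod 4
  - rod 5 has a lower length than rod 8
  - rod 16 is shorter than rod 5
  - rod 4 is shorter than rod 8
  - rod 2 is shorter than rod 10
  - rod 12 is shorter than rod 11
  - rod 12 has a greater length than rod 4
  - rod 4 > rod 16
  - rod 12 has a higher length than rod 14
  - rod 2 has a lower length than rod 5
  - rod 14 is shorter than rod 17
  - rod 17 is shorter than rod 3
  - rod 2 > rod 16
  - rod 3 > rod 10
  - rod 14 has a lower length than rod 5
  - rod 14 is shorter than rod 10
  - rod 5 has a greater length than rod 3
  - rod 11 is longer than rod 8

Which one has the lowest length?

rod 16 is not least since rod 14 < rod 16; rod 4 is not least since rod 16 < rod 4; rod 2 is not least since rod 16 < rod 2; rod 17 is not least since rod 2 < rod 17; rod 10 is not least since rod 14 < rod 10; rod 12 is not least since rod 14 < rod 12; rod 3 is not least since rod 10 < rod 3; rod 5 is not least since rod 14 < rod 5; rod 15 is not least since rod 16 < rod 15; rod 8 is not least since rod 14 < rod 8; rod 11 is not least since rod 12 < rod 11.
Only rod 14 has nothing below it, so rod 14 is the lowest length.

rod 14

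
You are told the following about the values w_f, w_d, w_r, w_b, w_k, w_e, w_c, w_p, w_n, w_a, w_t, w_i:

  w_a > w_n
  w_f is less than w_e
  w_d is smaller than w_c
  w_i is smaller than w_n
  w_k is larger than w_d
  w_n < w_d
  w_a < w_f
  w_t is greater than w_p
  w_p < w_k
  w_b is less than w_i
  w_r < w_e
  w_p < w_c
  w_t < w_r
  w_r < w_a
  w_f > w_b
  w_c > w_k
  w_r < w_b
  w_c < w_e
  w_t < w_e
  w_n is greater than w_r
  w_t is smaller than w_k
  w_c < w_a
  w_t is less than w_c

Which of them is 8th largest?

Piecing the relations together gives one ordering: w_p < w_t < w_r < w_b < w_i < w_n < w_d < w_k < w_c < w_a < w_f < w_e.
The 8th largest is w_i.

w_i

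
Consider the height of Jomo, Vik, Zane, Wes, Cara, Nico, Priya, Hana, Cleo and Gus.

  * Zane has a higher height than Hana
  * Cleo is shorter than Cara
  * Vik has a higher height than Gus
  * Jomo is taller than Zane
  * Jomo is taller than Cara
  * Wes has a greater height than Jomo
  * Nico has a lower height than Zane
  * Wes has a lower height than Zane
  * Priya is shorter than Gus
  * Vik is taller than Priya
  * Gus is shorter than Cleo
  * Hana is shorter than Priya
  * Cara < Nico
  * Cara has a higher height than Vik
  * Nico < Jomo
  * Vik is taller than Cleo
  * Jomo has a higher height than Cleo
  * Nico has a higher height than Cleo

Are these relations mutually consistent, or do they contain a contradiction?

inconsistent

Chaining the given relations yields Zane < Jomo < Wes, so Zane < Wes. But one relation states Wes < Zane. These cannot both hold.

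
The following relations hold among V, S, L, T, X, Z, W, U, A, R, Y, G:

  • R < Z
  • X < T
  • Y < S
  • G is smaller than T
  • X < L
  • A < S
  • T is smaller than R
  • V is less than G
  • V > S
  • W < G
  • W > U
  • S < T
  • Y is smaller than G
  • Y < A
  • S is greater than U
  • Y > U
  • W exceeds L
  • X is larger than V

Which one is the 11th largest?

Y

The consecutive relations fix a unique order: U < Y < A < S < V < X < L < W < G < T < R < Z.
The 11th largest is Y.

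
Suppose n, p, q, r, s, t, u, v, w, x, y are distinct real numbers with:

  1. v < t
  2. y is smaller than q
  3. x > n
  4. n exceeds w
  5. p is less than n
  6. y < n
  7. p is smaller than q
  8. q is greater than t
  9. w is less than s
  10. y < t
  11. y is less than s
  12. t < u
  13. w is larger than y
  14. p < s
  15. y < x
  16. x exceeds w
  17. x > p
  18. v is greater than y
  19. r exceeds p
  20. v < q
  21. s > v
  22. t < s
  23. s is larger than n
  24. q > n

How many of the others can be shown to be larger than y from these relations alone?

8

From y the given relations immediately reach v, w, t, n, x, s, q.
From those, u — 8 in total.
No other element is forced above y by the given relations, so the count is 8.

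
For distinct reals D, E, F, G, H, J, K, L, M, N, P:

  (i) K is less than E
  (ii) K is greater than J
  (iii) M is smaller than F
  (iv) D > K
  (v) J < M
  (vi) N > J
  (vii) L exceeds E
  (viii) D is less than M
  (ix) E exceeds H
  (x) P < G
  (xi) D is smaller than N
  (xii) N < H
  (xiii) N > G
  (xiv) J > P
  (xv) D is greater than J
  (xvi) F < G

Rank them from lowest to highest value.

P < J < K < D < M < F < G < N < H < E < L

Nothing is placed below P, so it is least; from there P < J; J < K; K < D; D < M; M < F; F < G; G < N; N < H; H < E; E < L, each given directly.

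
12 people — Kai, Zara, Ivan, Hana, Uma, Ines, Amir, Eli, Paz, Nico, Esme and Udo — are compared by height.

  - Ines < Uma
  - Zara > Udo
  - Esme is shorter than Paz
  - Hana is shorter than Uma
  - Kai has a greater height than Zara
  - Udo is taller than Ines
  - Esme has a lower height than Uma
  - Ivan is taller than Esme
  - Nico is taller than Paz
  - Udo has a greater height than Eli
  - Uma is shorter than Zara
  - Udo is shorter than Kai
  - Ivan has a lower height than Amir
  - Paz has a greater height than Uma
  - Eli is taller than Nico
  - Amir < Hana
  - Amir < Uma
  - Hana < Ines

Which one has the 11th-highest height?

Ivan

Chaining the given pairs: Esme < Ivan < Amir < Hana < Ines < Uma < Paz < Nico < Eli < Udo < Zara < Kai.
The 11th largest is Ivan.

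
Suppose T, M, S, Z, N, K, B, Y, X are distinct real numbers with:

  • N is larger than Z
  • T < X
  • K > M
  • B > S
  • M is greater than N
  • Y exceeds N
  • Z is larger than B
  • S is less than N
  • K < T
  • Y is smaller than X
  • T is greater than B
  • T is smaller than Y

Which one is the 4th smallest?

Piecing the relations together gives one ordering: S < B < Z < N < M < K < T < Y < X.
Counting 4 from the smallest end gives N.

N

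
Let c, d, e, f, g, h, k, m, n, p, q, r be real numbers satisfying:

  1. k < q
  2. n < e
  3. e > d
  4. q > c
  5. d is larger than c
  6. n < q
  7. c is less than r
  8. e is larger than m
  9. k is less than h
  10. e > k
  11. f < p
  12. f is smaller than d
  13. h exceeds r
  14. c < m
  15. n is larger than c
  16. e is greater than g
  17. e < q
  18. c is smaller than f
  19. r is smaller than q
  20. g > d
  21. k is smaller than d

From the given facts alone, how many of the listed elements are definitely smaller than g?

Directly below g: d.
One step further: c, f, k (4 so far).
No other element is forced below g by the given relations, so the count is 4.

4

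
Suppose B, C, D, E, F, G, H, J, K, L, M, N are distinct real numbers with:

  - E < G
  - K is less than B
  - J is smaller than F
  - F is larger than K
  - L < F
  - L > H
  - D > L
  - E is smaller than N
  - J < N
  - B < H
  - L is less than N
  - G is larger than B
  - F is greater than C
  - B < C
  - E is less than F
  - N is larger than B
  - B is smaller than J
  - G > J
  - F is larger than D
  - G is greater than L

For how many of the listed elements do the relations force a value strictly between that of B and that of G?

Chaining upward from B reaches: J, H, L, D, C, N, F.
Chaining downward from G reaches: K, J, H, L, E.
Strictly between B and G are those in both lists: J, H, L — 3 elements.

3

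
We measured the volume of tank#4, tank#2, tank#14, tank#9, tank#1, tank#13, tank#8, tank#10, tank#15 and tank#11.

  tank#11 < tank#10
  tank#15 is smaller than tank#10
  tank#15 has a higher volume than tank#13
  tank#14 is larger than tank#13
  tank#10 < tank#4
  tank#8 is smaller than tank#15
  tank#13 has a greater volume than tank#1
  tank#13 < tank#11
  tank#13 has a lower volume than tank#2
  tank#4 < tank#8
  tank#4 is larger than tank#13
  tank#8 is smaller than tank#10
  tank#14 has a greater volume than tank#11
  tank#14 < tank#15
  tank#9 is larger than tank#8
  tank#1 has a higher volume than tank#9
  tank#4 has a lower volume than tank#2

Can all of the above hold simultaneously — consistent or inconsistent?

We have tank#4 < tank#8 stated directly, yet also tank#8 < tank#9 < tank#1 < tank#13 < tank#11 < tank#14 < tank#15 < tank#10 < tank#4 by chaining the others — so tank#8 < tank#4. Contradiction.

inconsistent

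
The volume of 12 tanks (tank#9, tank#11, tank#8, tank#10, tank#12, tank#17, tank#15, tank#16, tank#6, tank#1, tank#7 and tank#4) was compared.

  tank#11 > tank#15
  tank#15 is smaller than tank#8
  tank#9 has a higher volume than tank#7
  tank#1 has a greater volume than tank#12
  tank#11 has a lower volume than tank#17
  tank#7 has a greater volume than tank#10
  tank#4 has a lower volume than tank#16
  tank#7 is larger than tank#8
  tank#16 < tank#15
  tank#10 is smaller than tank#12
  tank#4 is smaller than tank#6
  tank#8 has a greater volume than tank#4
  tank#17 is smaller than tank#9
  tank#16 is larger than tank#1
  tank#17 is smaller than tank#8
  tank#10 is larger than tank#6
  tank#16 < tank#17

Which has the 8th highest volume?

tank#1

The consecutive relations fix a unique order: tank#4 < tank#6 < tank#10 < tank#12 < tank#1 < tank#16 < tank#15 < tank#11 < tank#17 < tank#8 < tank#7 < tank#9.
The 8th largest is tank#1.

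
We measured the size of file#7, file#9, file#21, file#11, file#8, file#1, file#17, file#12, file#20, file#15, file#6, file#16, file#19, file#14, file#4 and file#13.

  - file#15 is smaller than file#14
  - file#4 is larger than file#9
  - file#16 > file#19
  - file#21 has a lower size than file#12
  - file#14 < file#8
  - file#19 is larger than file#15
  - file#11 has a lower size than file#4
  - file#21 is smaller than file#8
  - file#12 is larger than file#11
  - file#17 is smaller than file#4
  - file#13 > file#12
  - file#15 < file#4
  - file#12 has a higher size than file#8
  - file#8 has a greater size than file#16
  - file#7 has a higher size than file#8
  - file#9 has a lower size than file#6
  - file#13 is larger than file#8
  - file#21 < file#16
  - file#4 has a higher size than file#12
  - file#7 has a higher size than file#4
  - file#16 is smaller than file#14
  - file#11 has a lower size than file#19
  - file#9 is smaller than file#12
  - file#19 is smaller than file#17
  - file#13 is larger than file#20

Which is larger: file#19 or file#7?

Chaining the given relations: file#19 < file#16 < file#8 < file#12 < file#4 < file#7.
So file#19 < file#7; file#7 is the larger of the two.

file#7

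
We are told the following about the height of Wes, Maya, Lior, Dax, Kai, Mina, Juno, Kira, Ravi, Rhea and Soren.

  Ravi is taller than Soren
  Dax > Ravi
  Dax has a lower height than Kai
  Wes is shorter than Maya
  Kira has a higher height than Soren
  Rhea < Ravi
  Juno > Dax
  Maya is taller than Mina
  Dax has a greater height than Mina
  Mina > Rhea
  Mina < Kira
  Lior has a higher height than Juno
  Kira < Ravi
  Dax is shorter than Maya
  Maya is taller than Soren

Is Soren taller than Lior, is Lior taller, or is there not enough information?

Lior

Link the given pairs in sequence: Soren < Kira; Kira < Ravi; Ravi < Dax; Dax < Juno; Juno < Lior.
Together: Soren < Kira < Ravi < Dax < Juno < Lior.
So Lior is taller.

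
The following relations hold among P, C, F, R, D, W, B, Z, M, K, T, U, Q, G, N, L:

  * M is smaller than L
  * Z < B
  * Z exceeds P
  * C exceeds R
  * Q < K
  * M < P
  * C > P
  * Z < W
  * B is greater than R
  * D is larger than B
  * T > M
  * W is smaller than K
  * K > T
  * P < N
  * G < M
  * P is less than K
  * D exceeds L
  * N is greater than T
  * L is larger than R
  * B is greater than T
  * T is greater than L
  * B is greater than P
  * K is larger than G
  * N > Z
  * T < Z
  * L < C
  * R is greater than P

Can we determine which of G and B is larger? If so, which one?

G < M and M < P give G < P.
Then P < R extends the chain to R.
With R < L: G < M < P < R < L.
Then L < T extends the chain to T.
With T < Z: G < M < P < R < L < T < Z.
With Z < B: G < M < P < R < L < T < Z < B.
So B is larger.

B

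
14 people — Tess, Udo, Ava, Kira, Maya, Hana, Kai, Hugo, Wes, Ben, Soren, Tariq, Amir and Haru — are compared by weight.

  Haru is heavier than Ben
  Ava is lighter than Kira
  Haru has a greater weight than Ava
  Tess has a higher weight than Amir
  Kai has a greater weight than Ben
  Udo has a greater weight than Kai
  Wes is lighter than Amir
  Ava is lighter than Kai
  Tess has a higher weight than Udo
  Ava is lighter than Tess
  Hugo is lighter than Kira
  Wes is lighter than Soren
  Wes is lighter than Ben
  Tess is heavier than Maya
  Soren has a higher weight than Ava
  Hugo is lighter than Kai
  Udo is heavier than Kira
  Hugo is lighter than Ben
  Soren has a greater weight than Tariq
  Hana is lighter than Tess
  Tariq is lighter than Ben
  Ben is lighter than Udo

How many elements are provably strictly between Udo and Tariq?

2

Chaining upward from Tariq reaches: Ben, Kai, Haru, Tess, Soren.
Chaining downward from Udo reaches: Wes, Ava, Hugo, Kira, Ben, Kai.
Strictly between Tariq and Udo are those in both lists: Ben, Kai — 2 elements.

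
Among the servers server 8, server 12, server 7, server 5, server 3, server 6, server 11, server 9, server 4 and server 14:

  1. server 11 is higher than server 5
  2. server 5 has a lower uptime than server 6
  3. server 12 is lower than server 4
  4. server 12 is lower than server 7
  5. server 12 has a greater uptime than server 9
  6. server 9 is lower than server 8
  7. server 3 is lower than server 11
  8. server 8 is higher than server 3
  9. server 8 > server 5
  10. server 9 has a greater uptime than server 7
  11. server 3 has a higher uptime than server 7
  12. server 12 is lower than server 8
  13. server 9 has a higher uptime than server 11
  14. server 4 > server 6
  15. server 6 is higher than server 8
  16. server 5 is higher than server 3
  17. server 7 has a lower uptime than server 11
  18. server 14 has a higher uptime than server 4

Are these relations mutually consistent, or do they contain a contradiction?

inconsistent

Chaining the given relations yields server 12 < server 7 < server 3 < server 5 < server 11 < server 9, so server 12 < server 9. But one relation states server 9 < server 12. These cannot both hold.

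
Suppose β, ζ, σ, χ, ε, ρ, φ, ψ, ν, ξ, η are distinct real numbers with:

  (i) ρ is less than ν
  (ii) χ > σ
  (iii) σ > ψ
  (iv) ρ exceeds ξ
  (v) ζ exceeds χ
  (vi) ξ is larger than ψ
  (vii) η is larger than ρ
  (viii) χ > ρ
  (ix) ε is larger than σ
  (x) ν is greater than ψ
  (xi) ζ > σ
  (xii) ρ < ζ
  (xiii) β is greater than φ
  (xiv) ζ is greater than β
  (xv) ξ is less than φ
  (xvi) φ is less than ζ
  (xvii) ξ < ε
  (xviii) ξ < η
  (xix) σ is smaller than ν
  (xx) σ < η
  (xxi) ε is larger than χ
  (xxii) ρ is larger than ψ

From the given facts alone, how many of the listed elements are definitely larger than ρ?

5

From ρ the given relations immediately reach χ, ν, η, ζ.
From those, ε — 5 in total.
Nothing else is reachable above ρ; 5 in all.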